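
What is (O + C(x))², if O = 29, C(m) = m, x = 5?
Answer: 1156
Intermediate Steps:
(O + C(x))² = (29 + 5)² = 34² = 1156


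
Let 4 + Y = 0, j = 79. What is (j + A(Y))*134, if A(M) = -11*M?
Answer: 16482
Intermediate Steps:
Y = -4 (Y = -4 + 0 = -4)
(j + A(Y))*134 = (79 - 11*(-4))*134 = (79 + 44)*134 = 123*134 = 16482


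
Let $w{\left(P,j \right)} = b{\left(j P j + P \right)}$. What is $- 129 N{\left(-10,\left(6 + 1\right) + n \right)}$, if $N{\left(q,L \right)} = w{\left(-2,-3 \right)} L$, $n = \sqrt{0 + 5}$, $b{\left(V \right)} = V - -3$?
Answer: $15351 + 2193 \sqrt{5} \approx 20255.0$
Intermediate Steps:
$b{\left(V \right)} = 3 + V$ ($b{\left(V \right)} = V + 3 = 3 + V$)
$w{\left(P,j \right)} = 3 + P + P j^{2}$ ($w{\left(P,j \right)} = 3 + \left(j P j + P\right) = 3 + \left(P j j + P\right) = 3 + \left(P j^{2} + P\right) = 3 + \left(P + P j^{2}\right) = 3 + P + P j^{2}$)
$n = \sqrt{5} \approx 2.2361$
$N{\left(q,L \right)} = - 17 L$ ($N{\left(q,L \right)} = \left(3 - 2 \left(1 + \left(-3\right)^{2}\right)\right) L = \left(3 - 2 \left(1 + 9\right)\right) L = \left(3 - 20\right) L = - 17 L$)
$- 129 N{\left(-10,\left(6 + 1\right) + n \right)} = - 129 \left(- 17 \left(\left(6 + 1\right) + \sqrt{5}\right)\right) = - 129 \left(- 17 \left(7 + \sqrt{5}\right)\right) = - 129 \left(-119 - 17 \sqrt{5}\right) = 15351 + 2193 \sqrt{5}$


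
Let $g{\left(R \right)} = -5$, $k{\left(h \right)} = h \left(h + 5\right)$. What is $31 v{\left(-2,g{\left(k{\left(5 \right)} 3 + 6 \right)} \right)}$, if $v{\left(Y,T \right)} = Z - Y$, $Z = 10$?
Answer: $372$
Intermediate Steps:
$k{\left(h \right)} = h \left(5 + h\right)$
$v{\left(Y,T \right)} = 10 - Y$
$31 v{\left(-2,g{\left(k{\left(5 \right)} 3 + 6 \right)} \right)} = 31 \left(10 - -2\right) = 31 \left(10 + 2\right) = 31 \cdot 12 = 372$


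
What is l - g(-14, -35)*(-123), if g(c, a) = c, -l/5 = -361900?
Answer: 1807778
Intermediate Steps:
l = 1809500 (l = -5*(-361900) = 1809500)
l - g(-14, -35)*(-123) = 1809500 - 1*(-14)*(-123) = 1809500 + 14*(-123) = 1809500 - 1722 = 1807778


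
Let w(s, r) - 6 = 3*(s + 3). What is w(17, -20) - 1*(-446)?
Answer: 512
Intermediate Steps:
w(s, r) = 15 + 3*s (w(s, r) = 6 + 3*(s + 3) = 6 + 3*(3 + s) = 6 + (9 + 3*s) = 15 + 3*s)
w(17, -20) - 1*(-446) = (15 + 3*17) - 1*(-446) = (15 + 51) + 446 = 66 + 446 = 512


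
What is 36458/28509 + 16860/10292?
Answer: 213971869/73353657 ≈ 2.9170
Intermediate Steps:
36458/28509 + 16860/10292 = 36458*(1/28509) + 16860*(1/10292) = 36458/28509 + 4215/2573 = 213971869/73353657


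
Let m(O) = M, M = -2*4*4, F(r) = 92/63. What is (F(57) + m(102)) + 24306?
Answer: 1529354/63 ≈ 24275.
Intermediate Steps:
F(r) = 92/63 (F(r) = 92*(1/63) = 92/63)
M = -32 (M = -8*4 = -32)
m(O) = -32
(F(57) + m(102)) + 24306 = (92/63 - 32) + 24306 = -1924/63 + 24306 = 1529354/63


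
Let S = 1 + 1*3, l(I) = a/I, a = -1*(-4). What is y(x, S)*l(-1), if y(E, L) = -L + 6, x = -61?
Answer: -8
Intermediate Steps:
a = 4
l(I) = 4/I
S = 4 (S = 1 + 3 = 4)
y(E, L) = 6 - L
y(x, S)*l(-1) = (6 - 1*4)*(4/(-1)) = (6 - 4)*(4*(-1)) = 2*(-4) = -8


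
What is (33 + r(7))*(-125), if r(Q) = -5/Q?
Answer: -28250/7 ≈ -4035.7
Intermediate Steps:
(33 + r(7))*(-125) = (33 - 5/7)*(-125) = (226/7)*(-125) = -28250/7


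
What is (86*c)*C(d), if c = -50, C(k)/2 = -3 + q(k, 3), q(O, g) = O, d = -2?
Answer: 43000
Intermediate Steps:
C(k) = -6 + 2*k (C(k) = 2*(-3 + k) = -6 + 2*k)
(86*c)*C(d) = (86*(-50))*(-6 + 2*(-2)) = -4300*(-6 - 4) = -4300*(-10) = 43000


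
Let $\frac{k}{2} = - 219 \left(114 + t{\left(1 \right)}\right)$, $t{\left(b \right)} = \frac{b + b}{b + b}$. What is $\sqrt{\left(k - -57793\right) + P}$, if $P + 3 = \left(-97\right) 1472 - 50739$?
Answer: $i \sqrt{186103} \approx 431.4 i$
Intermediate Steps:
$t{\left(b \right)} = 1$ ($t{\left(b \right)} = \frac{2 b}{2 b} = 2 b \frac{1}{2 b} = 1$)
$k = -50370$ ($k = 2 \left(- 219 \left(114 + 1\right)\right) = 2 \left(\left(-219\right) 115\right) = 2 \left(-25185\right) = -50370$)
$P = -193526$ ($P = -3 - 193523 = -193526$)
$\sqrt{\left(k - -57793\right) + P} = \sqrt{\left(-50370 - -57793\right) - 193526} = \sqrt{\left(-50370 + 57793\right) - 193526} = \sqrt{7423 - 193526} = \sqrt{-186103} = i \sqrt{186103}$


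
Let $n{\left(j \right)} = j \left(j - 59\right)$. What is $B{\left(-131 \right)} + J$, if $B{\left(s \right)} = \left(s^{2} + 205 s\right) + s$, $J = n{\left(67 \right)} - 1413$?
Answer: $-10702$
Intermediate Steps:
$n{\left(j \right)} = j \left(-59 + j\right)$
$J = -877$ ($J = 67 \left(-59 + 67\right) - 1413 = 67 \cdot 8 - 1413 = 536 - 1413 = -877$)
$B{\left(s \right)} = s^{2} + 206 s$
$B{\left(-131 \right)} + J = - 131 \left(206 - 131\right) - 877 = \left(-131\right) 75 - 877 = -9825 - 877 = -10702$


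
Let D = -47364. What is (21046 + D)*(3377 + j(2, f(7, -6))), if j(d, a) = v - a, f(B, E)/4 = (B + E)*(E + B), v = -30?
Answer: -87981074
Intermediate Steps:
f(B, E) = 4*(B + E)² (f(B, E) = 4*((B + E)*(E + B)) = 4*((B + E)*(B + E)) = 4*(B + E)²)
j(d, a) = -30 - a
(21046 + D)*(3377 + j(2, f(7, -6))) = (21046 - 47364)*(3377 + (-30 - 4*(7 - 6)²)) = -26318*(3377 + (-30 - 4*1²)) = -26318*(3377 + (-30 - 4)) = -26318*(3377 - 34) = -26318*3343 = -87981074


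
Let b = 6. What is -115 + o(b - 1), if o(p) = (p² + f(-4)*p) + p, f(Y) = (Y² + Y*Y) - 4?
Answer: 55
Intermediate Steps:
f(Y) = -4 + 2*Y² (f(Y) = (Y² + Y²) - 4 = 2*Y² - 4 = -4 + 2*Y²)
o(p) = p² + 29*p (o(p) = (p² + (-4 + 2*(-4)²)*p) + p = (p² + (-4 + 2*16)*p) + p = (p² + (-4 + 32)*p) + p = (p² + 28*p) + p = p² + 29*p)
-115 + o(b - 1) = -115 + (6 - 1)*(29 + (6 - 1)) = -115 + 5*(29 + 5) = -115 + 5*34 = -115 + 170 = 55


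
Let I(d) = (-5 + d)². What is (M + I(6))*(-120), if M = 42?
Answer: -5160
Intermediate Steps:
(M + I(6))*(-120) = (42 + (-5 + 6)²)*(-120) = (42 + 1²)*(-120) = (42 + 1)*(-120) = 43*(-120) = -5160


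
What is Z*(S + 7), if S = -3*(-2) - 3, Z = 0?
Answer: 0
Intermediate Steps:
S = 3 (S = 6 - 3 = 3)
Z*(S + 7) = 0*(3 + 7) = 0*10 = 0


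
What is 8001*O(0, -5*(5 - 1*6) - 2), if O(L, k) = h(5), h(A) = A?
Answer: 40005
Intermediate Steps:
O(L, k) = 5
8001*O(0, -5*(5 - 1*6) - 2) = 8001*5 = 40005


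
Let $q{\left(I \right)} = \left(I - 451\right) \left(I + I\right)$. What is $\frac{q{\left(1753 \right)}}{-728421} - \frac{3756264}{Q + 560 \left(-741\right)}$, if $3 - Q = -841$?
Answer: $\frac{70481657746}{25137565903} \approx 2.8038$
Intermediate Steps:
$Q = 844$ ($Q = 3 - -841 = 3 + 841 = 844$)
$q{\left(I \right)} = 2 I \left(-451 + I\right)$ ($q{\left(I \right)} = \left(-451 + I\right) 2 I = 2 I \left(-451 + I\right)$)
$\frac{q{\left(1753 \right)}}{-728421} - \frac{3756264}{Q + 560 \left(-741\right)} = \frac{2 \cdot 1753 \left(-451 + 1753\right)}{-728421} - \frac{3756264}{844 + 560 \left(-741\right)} = 2 \cdot 1753 \cdot 1302 \left(- \frac{1}{728421}\right) - \frac{3756264}{844 - 414960} = 4564812 \left(- \frac{1}{728421}\right) - \frac{3756264}{-414116} = - \frac{1521604}{242807} - - \frac{939066}{103529} = - \frac{1521604}{242807} + \frac{939066}{103529} = \frac{70481657746}{25137565903}$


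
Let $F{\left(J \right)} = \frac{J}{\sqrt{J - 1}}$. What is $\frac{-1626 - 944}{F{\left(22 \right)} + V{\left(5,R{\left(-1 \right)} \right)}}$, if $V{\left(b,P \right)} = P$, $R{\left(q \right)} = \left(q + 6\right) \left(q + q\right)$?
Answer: $\frac{134925}{404} + \frac{14135 \sqrt{21}}{404} \approx 494.31$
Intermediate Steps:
$R{\left(q \right)} = 2 q \left(6 + q\right)$ ($R{\left(q \right)} = \left(6 + q\right) 2 q = 2 q \left(6 + q\right)$)
$F{\left(J \right)} = \frac{J}{\sqrt{-1 + J}}$
$\frac{-1626 - 944}{F{\left(22 \right)} + V{\left(5,R{\left(-1 \right)} \right)}} = \frac{-1626 - 944}{\frac{22}{\sqrt{-1 + 22}} + 2 \left(-1\right) \left(6 - 1\right)} = - \frac{2570}{\frac{22}{\sqrt{21}} + 2 \left(-1\right) 5} = - \frac{2570}{22 \frac{\sqrt{21}}{21} - 10} = - \frac{2570}{\frac{22 \sqrt{21}}{21} - 10} = - \frac{2570}{-10 + \frac{22 \sqrt{21}}{21}}$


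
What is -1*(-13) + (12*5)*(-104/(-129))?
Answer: 2639/43 ≈ 61.372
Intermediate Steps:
-1*(-13) + (12*5)*(-104/(-129)) = 13 + 60*(-104*(-1/129)) = 13 + 60*(104/129) = 13 + 2080/43 = 2639/43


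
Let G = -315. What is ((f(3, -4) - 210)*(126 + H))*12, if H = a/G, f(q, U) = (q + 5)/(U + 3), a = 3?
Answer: -11535688/35 ≈ -3.2959e+5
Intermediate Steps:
f(q, U) = (5 + q)/(3 + U)
H = -1/105 (H = 3/(-315) = 3*(-1/315) = -1/105 ≈ -0.0095238)
((f(3, -4) - 210)*(126 + H))*12 = (((5 + 3)/(3 - 4) - 210)*(126 - 1/105))*12 = ((8/(-1) - 210)*(13229/105))*12 = ((-1*8 - 210)*(13229/105))*12 = ((-8 - 210)*(13229/105))*12 = -218*13229/105*12 = -2883922/105*12 = -11535688/35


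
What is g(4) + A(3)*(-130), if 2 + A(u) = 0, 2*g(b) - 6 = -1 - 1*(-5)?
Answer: 265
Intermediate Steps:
g(b) = 5 (g(b) = 3 + (-1 - 1*(-5))/2 = 3 + (-1 + 5)/2 = 3 + (½)*4 = 3 + 2 = 5)
A(u) = -2 (A(u) = -2 + 0 = -2)
g(4) + A(3)*(-130) = 5 - 2*(-130) = 5 + 260 = 265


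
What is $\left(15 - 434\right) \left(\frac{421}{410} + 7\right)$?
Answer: $- \frac{1378929}{410} \approx -3363.2$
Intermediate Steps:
$\left(15 - 434\right) \left(\frac{421}{410} + 7\right) = - 419 \left(421 \cdot \frac{1}{410} + 7\right) = - 419 \left(\frac{421}{410} + 7\right) = \left(-419\right) \frac{3291}{410} = - \frac{1378929}{410}$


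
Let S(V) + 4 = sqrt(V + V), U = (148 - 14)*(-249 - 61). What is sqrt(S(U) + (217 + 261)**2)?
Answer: sqrt(228480 + 2*I*sqrt(20770)) ≈ 478.0 + 0.302*I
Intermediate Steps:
U = -41540 (U = 134*(-310) = -41540)
S(V) = -4 + sqrt(2)*sqrt(V) (S(V) = -4 + sqrt(V + V) = -4 + sqrt(2*V) = -4 + sqrt(2)*sqrt(V))
sqrt(S(U) + (217 + 261)**2) = sqrt((-4 + sqrt(2)*sqrt(-41540)) + (217 + 261)**2) = sqrt((-4 + sqrt(2)*(2*I*sqrt(10385))) + 478**2) = sqrt((-4 + 2*I*sqrt(20770)) + 228484) = sqrt(228480 + 2*I*sqrt(20770))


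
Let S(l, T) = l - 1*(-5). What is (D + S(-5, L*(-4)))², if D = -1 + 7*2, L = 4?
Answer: 169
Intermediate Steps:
S(l, T) = 5 + l (S(l, T) = l + 5 = 5 + l)
D = 13 (D = -1 + 14 = 13)
(D + S(-5, L*(-4)))² = (13 + (5 - 5))² = (13 + 0)² = 13² = 169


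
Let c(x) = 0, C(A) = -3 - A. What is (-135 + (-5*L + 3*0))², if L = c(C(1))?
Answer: 18225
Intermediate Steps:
L = 0
(-135 + (-5*L + 3*0))² = (-135 + (-5*0 + 3*0))² = (-135 + (0 + 0))² = (-135 + 0)² = (-135)² = 18225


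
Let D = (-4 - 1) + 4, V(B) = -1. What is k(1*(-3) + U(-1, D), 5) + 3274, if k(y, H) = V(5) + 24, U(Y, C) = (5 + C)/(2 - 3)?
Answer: 3297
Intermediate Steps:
D = -1 (D = -5 + 4 = -1)
U(Y, C) = -5 - C (U(Y, C) = (5 + C)/(-1) = (5 + C)*(-1) = -5 - C)
k(y, H) = 23 (k(y, H) = -1 + 24 = 23)
k(1*(-3) + U(-1, D), 5) + 3274 = 23 + 3274 = 3297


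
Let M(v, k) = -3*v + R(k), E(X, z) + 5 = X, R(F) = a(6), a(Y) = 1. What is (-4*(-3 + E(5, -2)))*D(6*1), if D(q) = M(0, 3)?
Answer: 12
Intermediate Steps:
R(F) = 1
E(X, z) = -5 + X
M(v, k) = 1 - 3*v (M(v, k) = -3*v + 1 = 1 - 3*v)
D(q) = 1 (D(q) = 1 - 3*0 = 1 + 0 = 1)
(-4*(-3 + E(5, -2)))*D(6*1) = -4*(-3 + (-5 + 5))*1 = -4*(-3 + 0)*1 = -4*(-3)*1 = 12*1 = 12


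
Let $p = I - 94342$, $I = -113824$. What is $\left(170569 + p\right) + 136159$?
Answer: $98562$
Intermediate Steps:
$p = -208166$ ($p = -113824 - 94342 = -208166$)
$\left(170569 + p\right) + 136159 = \left(170569 - 208166\right) + 136159 = -37597 + 136159 = 98562$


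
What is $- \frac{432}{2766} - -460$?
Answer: $\frac{211988}{461} \approx 459.84$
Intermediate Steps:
$- \frac{432}{2766} - -460 = \left(-432\right) \frac{1}{2766} + 460 = - \frac{72}{461} + 460 = \frac{211988}{461}$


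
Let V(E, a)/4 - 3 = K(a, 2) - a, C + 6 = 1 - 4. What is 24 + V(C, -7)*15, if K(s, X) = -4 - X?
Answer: 264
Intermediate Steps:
C = -9 (C = -6 + (1 - 4) = -6 - 3 = -9)
V(E, a) = -12 - 4*a (V(E, a) = 12 + 4*((-4 - 1*2) - a) = 12 + 4*((-4 - 2) - a) = 12 + 4*(-6 - a) = 12 + (-24 - 4*a) = -12 - 4*a)
24 + V(C, -7)*15 = 24 + (-12 - 4*(-7))*15 = 24 + (-12 + 28)*15 = 24 + 16*15 = 24 + 240 = 264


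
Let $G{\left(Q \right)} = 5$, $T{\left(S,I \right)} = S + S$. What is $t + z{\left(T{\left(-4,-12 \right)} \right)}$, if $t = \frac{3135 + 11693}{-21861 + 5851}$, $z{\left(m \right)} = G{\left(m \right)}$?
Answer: $\frac{32611}{8005} \approx 4.0738$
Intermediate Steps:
$T{\left(S,I \right)} = 2 S$
$z{\left(m \right)} = 5$
$t = - \frac{7414}{8005}$ ($t = \frac{14828}{-16010} = 14828 \left(- \frac{1}{16010}\right) = - \frac{7414}{8005} \approx -0.92617$)
$t + z{\left(T{\left(-4,-12 \right)} \right)} = - \frac{7414}{8005} + 5 = \frac{32611}{8005}$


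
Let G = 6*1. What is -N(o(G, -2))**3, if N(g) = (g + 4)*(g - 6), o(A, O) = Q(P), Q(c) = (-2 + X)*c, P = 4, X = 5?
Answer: -884736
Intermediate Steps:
G = 6
Q(c) = 3*c (Q(c) = (-2 + 5)*c = 3*c)
o(A, O) = 12 (o(A, O) = 3*4 = 12)
N(g) = (-6 + g)*(4 + g) (N(g) = (4 + g)*(-6 + g) = (-6 + g)*(4 + g))
-N(o(G, -2))**3 = -(-24 + 12**2 - 2*12)**3 = -(-24 + 144 - 24)**3 = -1*96**3 = -1*884736 = -884736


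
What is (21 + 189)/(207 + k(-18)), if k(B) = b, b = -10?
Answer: 210/197 ≈ 1.0660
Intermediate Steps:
k(B) = -10
(21 + 189)/(207 + k(-18)) = (21 + 189)/(207 - 10) = 210/197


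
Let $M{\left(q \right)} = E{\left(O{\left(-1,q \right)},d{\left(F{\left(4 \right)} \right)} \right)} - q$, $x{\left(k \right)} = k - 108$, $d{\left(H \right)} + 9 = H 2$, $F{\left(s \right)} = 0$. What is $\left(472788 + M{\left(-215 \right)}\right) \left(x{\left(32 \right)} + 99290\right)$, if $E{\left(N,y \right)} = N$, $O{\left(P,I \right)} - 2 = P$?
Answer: $46928618856$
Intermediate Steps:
$O{\left(P,I \right)} = 2 + P$
$d{\left(H \right)} = -9 + 2 H$ ($d{\left(H \right)} = -9 + H 2 = -9 + 2 H$)
$x{\left(k \right)} = -108 + k$ ($x{\left(k \right)} = k - 108 = -108 + k$)
$M{\left(q \right)} = 1 - q$ ($M{\left(q \right)} = \left(2 - 1\right) - q = 1 - q$)
$\left(472788 + M{\left(-215 \right)}\right) \left(x{\left(32 \right)} + 99290\right) = \left(472788 + \left(1 - -215\right)\right) \left(\left(-108 + 32\right) + 99290\right) = \left(472788 + \left(1 + 215\right)\right) \left(-76 + 99290\right) = \left(472788 + 216\right) 99214 = 473004 \cdot 99214 = 46928618856$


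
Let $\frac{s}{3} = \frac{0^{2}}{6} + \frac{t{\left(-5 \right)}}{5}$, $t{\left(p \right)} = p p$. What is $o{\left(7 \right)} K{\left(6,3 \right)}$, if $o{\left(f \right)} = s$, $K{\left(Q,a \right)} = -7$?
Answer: $-105$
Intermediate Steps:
$t{\left(p \right)} = p^{2}$
$s = 15$ ($s = 3 \left(\frac{0^{2}}{6} + \frac{\left(-5\right)^{2}}{5}\right) = 3 \left(0 \cdot \frac{1}{6} + 25 \cdot \frac{1}{5}\right) = 3 \left(0 + 5\right) = 3 \cdot 5 = 15$)
$o{\left(f \right)} = 15$
$o{\left(7 \right)} K{\left(6,3 \right)} = 15 \left(-7\right) = -105$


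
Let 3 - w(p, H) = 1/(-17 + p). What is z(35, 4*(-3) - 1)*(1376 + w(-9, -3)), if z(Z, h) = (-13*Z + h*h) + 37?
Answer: -8927895/26 ≈ -3.4338e+5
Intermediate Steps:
w(p, H) = 3 - 1/(-17 + p)
z(Z, h) = 37 + h² - 13*Z (z(Z, h) = (-13*Z + h²) + 37 = (h² - 13*Z) + 37 = 37 + h² - 13*Z)
z(35, 4*(-3) - 1)*(1376 + w(-9, -3)) = (37 + (4*(-3) - 1)² - 13*35)*(1376 + (-52 + 3*(-9))/(-17 - 9)) = (37 + (-12 - 1)² - 455)*(1376 + (-52 - 27)/(-26)) = (37 + (-13)² - 455)*(1376 - 1/26*(-79)) = (37 + 169 - 455)*(1376 + 79/26) = -249*35855/26 = -8927895/26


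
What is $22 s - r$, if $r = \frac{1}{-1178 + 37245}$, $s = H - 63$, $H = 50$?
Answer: $- \frac{10315163}{36067} \approx -286.0$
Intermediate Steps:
$s = -13$ ($s = 50 - 63 = -13$)
$r = \frac{1}{36067} \approx 2.7726 \cdot 10^{-5}$
$22 s - r = 22 \left(-13\right) - \frac{1}{36067} = -286 - \frac{1}{36067} = - \frac{10315163}{36067}$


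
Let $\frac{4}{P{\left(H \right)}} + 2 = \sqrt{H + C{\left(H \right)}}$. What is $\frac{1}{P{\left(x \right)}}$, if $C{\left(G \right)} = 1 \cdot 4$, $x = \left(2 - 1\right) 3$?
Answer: $- \frac{1}{2} + \frac{\sqrt{7}}{4} \approx 0.16144$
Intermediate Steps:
$x = 3$ ($x = 1 \cdot 3 = 3$)
$C{\left(G \right)} = 4$
$P{\left(H \right)} = \frac{4}{-2 + \sqrt{4 + H}}$ ($P{\left(H \right)} = \frac{4}{-2 + \sqrt{H + 4}} = \frac{4}{-2 + \sqrt{4 + H}}$)
$\frac{1}{P{\left(x \right)}} = \frac{1}{4 \frac{1}{-2 + \sqrt{4 + 3}}} = \frac{1}{4 \frac{1}{-2 + \sqrt{7}}} = - \frac{1}{2} + \frac{\sqrt{7}}{4}$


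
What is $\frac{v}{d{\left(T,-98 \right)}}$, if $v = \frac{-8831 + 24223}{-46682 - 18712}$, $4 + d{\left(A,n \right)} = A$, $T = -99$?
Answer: $\frac{7696}{3367791} \approx 0.0022852$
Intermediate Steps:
$d{\left(A,n \right)} = -4 + A$
$v = - \frac{7696}{32697}$ ($v = \frac{15392}{-65394} = 15392 \left(- \frac{1}{65394}\right) = - \frac{7696}{32697} \approx -0.23537$)
$\frac{v}{d{\left(T,-98 \right)}} = - \frac{7696}{32697 \left(-4 - 99\right)} = - \frac{7696}{32697 \left(-103\right)} = \left(- \frac{7696}{32697}\right) \left(- \frac{1}{103}\right) = \frac{7696}{3367791}$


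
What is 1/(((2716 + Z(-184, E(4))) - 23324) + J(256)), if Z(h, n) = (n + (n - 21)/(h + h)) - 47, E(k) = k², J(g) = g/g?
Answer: -368/7594779 ≈ -4.8454e-5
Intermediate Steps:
J(g) = 1
Z(h, n) = -47 + n + (-21 + n)/(2*h) (Z(h, n) = (n + (-21 + n)/((2*h))) - 47 = (n + (-21 + n)*(1/(2*h))) - 47 = (n + (-21 + n)/(2*h)) - 47 = -47 + n + (-21 + n)/(2*h))
1/(((2716 + Z(-184, E(4))) - 23324) + J(256)) = 1/(((2716 + (½)*(-21 + 4² + 2*(-184)*(-47 + 4²))/(-184)) - 23324) + 1) = 1/(((2716 + (½)*(-1/184)*(-21 + 16 + 2*(-184)*(-47 + 16))) - 23324) + 1) = 1/(((2716 + (½)*(-1/184)*(-21 + 16 + 2*(-184)*(-31))) - 23324) + 1) = 1/(((2716 + (½)*(-1/184)*(-21 + 16 + 11408)) - 23324) + 1) = 1/(((2716 + (½)*(-1/184)*11403) - 23324) + 1) = 1/(((2716 - 11403/368) - 23324) + 1) = 1/((988085/368 - 23324) + 1) = 1/(-7595147/368 + 1) = 1/(-7594779/368) = -368/7594779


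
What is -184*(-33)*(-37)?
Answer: -224664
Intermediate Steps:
-184*(-33)*(-37) = 6072*(-37) = -224664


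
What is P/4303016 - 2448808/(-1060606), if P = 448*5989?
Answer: 836433891660/285237786731 ≈ 2.9324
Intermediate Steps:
P = 2683072
P/4303016 - 2448808/(-1060606) = 2683072/4303016 - 2448808/(-1060606) = 2683072*(1/4303016) - 2448808*(-1/1060606) = 335384/537877 + 1224404/530303 = 836433891660/285237786731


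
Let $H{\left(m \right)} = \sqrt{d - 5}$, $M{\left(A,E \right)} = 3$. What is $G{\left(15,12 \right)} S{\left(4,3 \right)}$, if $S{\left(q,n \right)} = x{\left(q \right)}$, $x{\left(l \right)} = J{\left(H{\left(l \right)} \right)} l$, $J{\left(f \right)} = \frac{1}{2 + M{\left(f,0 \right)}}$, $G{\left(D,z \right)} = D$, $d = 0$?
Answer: $12$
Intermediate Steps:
$H{\left(m \right)} = i \sqrt{5}$ ($H{\left(m \right)} = \sqrt{0 - 5} = \sqrt{-5} = i \sqrt{5}$)
$J{\left(f \right)} = \frac{1}{5}$ ($J{\left(f \right)} = \frac{1}{2 + 3} = \frac{1}{5}$)
$x{\left(l \right)} = \frac{l}{5}$
$S{\left(q,n \right)} = \frac{q}{5}$
$G{\left(15,12 \right)} S{\left(4,3 \right)} = 15 \cdot \frac{1}{5} \cdot 4 = 15 \cdot \frac{4}{5} = 12$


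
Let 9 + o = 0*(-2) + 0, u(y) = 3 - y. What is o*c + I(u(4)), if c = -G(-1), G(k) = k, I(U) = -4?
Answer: -13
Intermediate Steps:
c = 1 (c = -1*(-1) = 1)
o = -9 (o = -9 + (0*(-2) + 0) = -9 + (0 + 0) = -9 + 0 = -9)
o*c + I(u(4)) = -9*1 - 4 = -9 - 4 = -13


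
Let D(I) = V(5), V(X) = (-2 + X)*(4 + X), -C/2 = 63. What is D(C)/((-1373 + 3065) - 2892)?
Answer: -9/400 ≈ -0.022500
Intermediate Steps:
C = -126 (C = -2*63 = -126)
D(I) = 27 (D(I) = -8 + 5² + 2*5 = -8 + 25 + 10 = 27)
D(C)/((-1373 + 3065) - 2892) = 27/((-1373 + 3065) - 2892) = 27/(1692 - 2892) = 27/(-1200) = 27*(-1/1200) = -9/400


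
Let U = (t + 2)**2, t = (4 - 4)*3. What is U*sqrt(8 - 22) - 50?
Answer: -50 + 4*I*sqrt(14) ≈ -50.0 + 14.967*I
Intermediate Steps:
t = 0 (t = 0*3 = 0)
U = 4 (U = (0 + 2)**2 = 2**2 = 4)
U*sqrt(8 - 22) - 50 = 4*sqrt(8 - 22) - 50 = 4*sqrt(-14) - 50 = 4*(I*sqrt(14)) - 50 = 4*I*sqrt(14) - 50 = -50 + 4*I*sqrt(14)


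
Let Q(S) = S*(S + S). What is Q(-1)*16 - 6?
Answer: 26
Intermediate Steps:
Q(S) = 2*S² (Q(S) = S*(2*S) = 2*S²)
Q(-1)*16 - 6 = (2*(-1)²)*16 - 6 = (2*1)*16 - 6 = 2*16 - 6 = 32 - 6 = 26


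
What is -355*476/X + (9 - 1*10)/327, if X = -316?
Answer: 13814036/25833 ≈ 534.74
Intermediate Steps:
-355*476/X + (9 - 1*10)/327 = -355/((-316/476)) + (9 - 1*10)/327 = -355/((-316*1/476)) + (9 - 10)*(1/327) = -355/(-79/119) - 1*1/327 = -355*(-119/79) - 1/327 = 42245/79 - 1/327 = 13814036/25833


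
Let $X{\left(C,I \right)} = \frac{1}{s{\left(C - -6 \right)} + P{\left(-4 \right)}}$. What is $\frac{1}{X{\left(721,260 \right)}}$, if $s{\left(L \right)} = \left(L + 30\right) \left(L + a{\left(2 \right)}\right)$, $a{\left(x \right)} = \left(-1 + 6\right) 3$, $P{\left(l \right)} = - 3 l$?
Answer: $561706$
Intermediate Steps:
$a{\left(x \right)} = 15$ ($a{\left(x \right)} = 5 \cdot 3 = 15$)
$s{\left(L \right)} = \left(15 + L\right) \left(30 + L\right)$ ($s{\left(L \right)} = \left(L + 30\right) \left(L + 15\right) = \left(30 + L\right) \left(15 + L\right) = \left(15 + L\right) \left(30 + L\right)$)
$X{\left(C,I \right)} = \frac{1}{732 + \left(6 + C\right)^{2} + 45 C}$ ($X{\left(C,I \right)} = \frac{1}{\left(450 + \left(C - -6\right)^{2} + 45 \left(C - -6\right)\right) - -12} = \frac{1}{\left(450 + \left(C + 6\right)^{2} + 45 \left(C + 6\right)\right) + 12} = \frac{1}{\left(450 + \left(6 + C\right)^{2} + 45 \left(6 + C\right)\right) + 12} = \frac{1}{\left(450 + \left(6 + C\right)^{2} + \left(270 + 45 C\right)\right) + 12} = \frac{1}{\left(720 + \left(6 + C\right)^{2} + 45 C\right) + 12} = \frac{1}{732 + \left(6 + C\right)^{2} + 45 C}$)
$\frac{1}{X{\left(721,260 \right)}} = \frac{1}{\frac{1}{768 + 721^{2} + 57 \cdot 721}} = \frac{1}{\frac{1}{768 + 519841 + 41097}} = \frac{1}{\frac{1}{561706}} = 561706$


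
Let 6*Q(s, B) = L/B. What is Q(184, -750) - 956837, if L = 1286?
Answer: -2152883893/2250 ≈ -9.5684e+5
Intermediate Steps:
Q(s, B) = 643/(3*B) (Q(s, B) = (1286/B)/6 = 643/(3*B))
Q(184, -750) - 956837 = (643/3)/(-750) - 956837 = (643/3)*(-1/750) - 956837 = -643/2250 - 956837 = -2152883893/2250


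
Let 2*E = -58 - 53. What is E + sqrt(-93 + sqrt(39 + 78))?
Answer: -111/2 + I*sqrt(93 - 3*sqrt(13)) ≈ -55.5 + 9.0655*I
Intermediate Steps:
E = -111/2 (E = (-58 - 53)/2 = (1/2)*(-111) = -111/2 ≈ -55.500)
E + sqrt(-93 + sqrt(39 + 78)) = -111/2 + sqrt(-93 + sqrt(39 + 78)) = -111/2 + sqrt(-93 + sqrt(117)) = -111/2 + sqrt(-93 + 3*sqrt(13))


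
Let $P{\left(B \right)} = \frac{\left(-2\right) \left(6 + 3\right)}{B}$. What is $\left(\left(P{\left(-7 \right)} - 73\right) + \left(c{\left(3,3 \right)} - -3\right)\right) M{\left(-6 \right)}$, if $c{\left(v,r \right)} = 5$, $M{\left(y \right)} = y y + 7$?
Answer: $- \frac{18791}{7} \approx -2684.4$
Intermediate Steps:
$M{\left(y \right)} = 7 + y^{2}$ ($M{\left(y \right)} = y^{2} + 7 = 7 + y^{2}$)
$P{\left(B \right)} = - \frac{18}{B}$ ($P{\left(B \right)} = \frac{\left(-2\right) 9}{B} = - \frac{18}{B}$)
$\left(\left(P{\left(-7 \right)} - 73\right) + \left(c{\left(3,3 \right)} - -3\right)\right) M{\left(-6 \right)} = \left(\left(- \frac{18}{-7} - 73\right) + \left(5 - -3\right)\right) \left(7 + \left(-6\right)^{2}\right) = \left(\left(\left(-18\right) \left(- \frac{1}{7}\right) - 73\right) + \left(5 + 3\right)\right) \left(7 + 36\right) = \left(\left(\frac{18}{7} - 73\right) + 8\right) 43 = \left(- \frac{493}{7} + 8\right) 43 = \left(- \frac{437}{7}\right) 43 = - \frac{18791}{7}$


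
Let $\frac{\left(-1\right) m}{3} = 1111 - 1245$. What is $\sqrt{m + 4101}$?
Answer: $\sqrt{4503} \approx 67.104$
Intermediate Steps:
$m = 402$ ($m = - 3 \left(1111 - 1245\right) = \left(-3\right) \left(-134\right) = 402$)
$\sqrt{m + 4101} = \sqrt{402 + 4101} = \sqrt{4503}$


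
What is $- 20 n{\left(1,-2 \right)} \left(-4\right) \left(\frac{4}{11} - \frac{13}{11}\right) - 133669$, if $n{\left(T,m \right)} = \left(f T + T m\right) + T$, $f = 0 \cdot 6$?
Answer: $- \frac{1469639}{11} \approx -1.336 \cdot 10^{5}$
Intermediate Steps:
$f = 0$
$n{\left(T,m \right)} = T + T m$ ($n{\left(T,m \right)} = \left(0 T + T m\right) + T = \left(0 + T m\right) + T = T m + T = T + T m$)
$- 20 n{\left(1,-2 \right)} \left(-4\right) \left(\frac{4}{11} - \frac{13}{11}\right) - 133669 = - 20 \cdot 1 \left(1 - 2\right) \left(-4\right) \left(\frac{4}{11} - \frac{13}{11}\right) - 133669 = - 20 \cdot 1 \left(-1\right) \left(-4\right) \left(4 \cdot \frac{1}{11} - \frac{13}{11}\right) - 133669 = \left(-20\right) \left(-1\right) \left(-4\right) \left(\frac{4}{11} - \frac{13}{11}\right) - 133669 = 20 \left(-4\right) \left(- \frac{9}{11}\right) - 133669 = \left(-80\right) \left(- \frac{9}{11}\right) - 133669 = \frac{720}{11} - 133669 = - \frac{1469639}{11}$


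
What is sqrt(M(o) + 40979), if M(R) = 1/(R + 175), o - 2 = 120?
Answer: 2*sqrt(100408803)/99 ≈ 202.43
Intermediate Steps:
o = 122 (o = 2 + 120 = 122)
M(R) = 1/(175 + R)
sqrt(M(o) + 40979) = sqrt(1/(175 + 122) + 40979) = sqrt(1/297 + 40979) = sqrt(12170764/297) = 2*sqrt(100408803)/99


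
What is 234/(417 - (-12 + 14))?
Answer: 234/415 ≈ 0.56386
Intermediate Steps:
234/(417 - (-12 + 14)) = 234/(417 - 1*2) = 234/(417 - 2) = 234/415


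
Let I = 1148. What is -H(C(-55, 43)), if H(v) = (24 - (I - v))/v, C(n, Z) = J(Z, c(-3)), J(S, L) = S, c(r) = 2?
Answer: 1081/43 ≈ 25.140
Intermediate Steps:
C(n, Z) = Z
H(v) = (-1124 + v)/v (H(v) = (24 - (1148 - v))/v = (24 + (-1148 + v))/v = (-1124 + v)/v)
-H(C(-55, 43)) = -(-1124 + 43)/43 = -(-1081)/43 = -1*(-1081/43) = 1081/43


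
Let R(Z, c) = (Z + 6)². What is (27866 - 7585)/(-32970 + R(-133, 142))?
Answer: -20281/16841 ≈ -1.2043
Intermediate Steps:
R(Z, c) = (6 + Z)²
(27866 - 7585)/(-32970 + R(-133, 142)) = (27866 - 7585)/(-32970 + (6 - 133)²) = 20281/(-32970 + (-127)²) = 20281/(-32970 + 16129) = 20281/(-16841) = 20281*(-1/16841) = -20281/16841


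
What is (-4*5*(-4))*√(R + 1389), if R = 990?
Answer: 80*√2379 ≈ 3902.0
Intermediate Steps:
(-4*5*(-4))*√(R + 1389) = (-4*5*(-4))*√(990 + 1389) = (-20*(-4))*√2379 = 80*√2379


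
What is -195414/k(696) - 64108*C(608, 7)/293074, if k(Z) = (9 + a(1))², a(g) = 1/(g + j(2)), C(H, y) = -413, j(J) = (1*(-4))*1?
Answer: -4012408705/1597726 ≈ -2511.3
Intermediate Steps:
j(J) = -4 (j(J) = -4*1 = -4)
a(g) = 1/(-4 + g) (a(g) = 1/(g - 4) = 1/(-4 + g))
k(Z) = 676/9 (k(Z) = (9 + 1/(-4 + 1))² = (9 + 1/(-3))² = (9 - ⅓)² = (26/3)² = 676/9)
-195414/k(696) - 64108*C(608, 7)/293074 = -195414/676/9 - 64108/(293074/(-413)) = -195414*9/676 - 64108/(293074*(-1/413)) = -879363/338 - 64108/(-293074/413) = -879363/338 - 64108*(-413/293074) = -879363/338 + 427042/4727 = -4012408705/1597726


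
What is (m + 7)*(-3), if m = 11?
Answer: -54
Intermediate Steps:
(m + 7)*(-3) = (11 + 7)*(-3) = 18*(-3) = -54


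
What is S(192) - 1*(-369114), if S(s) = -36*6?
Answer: 368898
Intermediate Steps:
S(s) = -216
S(192) - 1*(-369114) = -216 - 1*(-369114) = -216 + 369114 = 368898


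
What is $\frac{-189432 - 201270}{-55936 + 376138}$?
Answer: $- \frac{65117}{53367} \approx -1.2202$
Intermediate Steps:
$\frac{-189432 - 201270}{-55936 + 376138} = \frac{-189432 - 201270}{320202} = \left(-390702\right) \frac{1}{320202} = - \frac{65117}{53367}$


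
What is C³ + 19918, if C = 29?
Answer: 44307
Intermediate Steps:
C³ + 19918 = 29³ + 19918 = 24389 + 19918 = 44307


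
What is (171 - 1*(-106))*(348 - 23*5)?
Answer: 64541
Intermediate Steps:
(171 - 1*(-106))*(348 - 23*5) = (171 + 106)*(348 - 115) = 277*233 = 64541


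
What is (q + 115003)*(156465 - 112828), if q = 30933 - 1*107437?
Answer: 1679980863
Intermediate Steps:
q = -76504 (q = 30933 - 107437 = -76504)
(q + 115003)*(156465 - 112828) = (-76504 + 115003)*(156465 - 112828) = 38499*43637 = 1679980863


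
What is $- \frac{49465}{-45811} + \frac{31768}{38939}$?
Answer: $\frac{3381441483}{1783834529} \approx 1.8956$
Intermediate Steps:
$- \frac{49465}{-45811} + \frac{31768}{38939} = \left(-49465\right) \left(- \frac{1}{45811}\right) + 31768 \cdot \frac{1}{38939} = \frac{49465}{45811} + \frac{31768}{38939} = \frac{3381441483}{1783834529}$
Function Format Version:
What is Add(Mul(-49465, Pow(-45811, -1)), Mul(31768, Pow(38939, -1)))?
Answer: Rational(3381441483, 1783834529) ≈ 1.8956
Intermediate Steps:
Add(Mul(-49465, Pow(-45811, -1)), Mul(31768, Pow(38939, -1))) = Add(Mul(-49465, Rational(-1, 45811)), Mul(31768, Rational(1, 38939))) = Add(Rational(49465, 45811), Rational(31768, 38939)) = Rational(3381441483, 1783834529)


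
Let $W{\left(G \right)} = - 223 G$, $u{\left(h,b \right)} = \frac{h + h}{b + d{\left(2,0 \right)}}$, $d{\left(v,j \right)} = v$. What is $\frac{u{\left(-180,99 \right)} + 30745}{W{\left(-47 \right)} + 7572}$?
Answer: $\frac{443555}{260479} \approx 1.7028$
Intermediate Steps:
$u{\left(h,b \right)} = \frac{2 h}{2 + b}$ ($u{\left(h,b \right)} = \frac{h + h}{b + 2} = \frac{2 h}{2 + b}$)
$\frac{u{\left(-180,99 \right)} + 30745}{W{\left(-47 \right)} + 7572} = \frac{2 \left(-180\right) \frac{1}{2 + 99} + 30745}{\left(-223\right) \left(-47\right) + 7572} = \frac{2 \left(-180\right) \frac{1}{101} + 30745}{10481 + 7572} = \frac{2 \left(-180\right) \frac{1}{101} + 30745}{18053} = \left(- \frac{360}{101} + 30745\right) \frac{1}{18053} = \frac{3104885}{101} \cdot \frac{1}{18053} = \frac{443555}{260479}$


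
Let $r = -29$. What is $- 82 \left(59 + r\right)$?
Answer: $-2460$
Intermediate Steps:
$- 82 \left(59 + r\right) = - 82 \left(59 - 29\right) = \left(-82\right) 30 = -2460$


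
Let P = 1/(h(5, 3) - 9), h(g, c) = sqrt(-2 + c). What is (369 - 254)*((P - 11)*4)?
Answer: -10235/2 ≈ -5117.5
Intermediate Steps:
P = -1/8 (P = 1/(sqrt(-2 + 3) - 9) = 1/(sqrt(1) - 9) = 1/(1 - 9) = 1/(-8) = -1/8 ≈ -0.12500)
(369 - 254)*((P - 11)*4) = (369 - 254)*((-1/8 - 11)*4) = 115*(-89/8*4) = 115*(-89/2) = -10235/2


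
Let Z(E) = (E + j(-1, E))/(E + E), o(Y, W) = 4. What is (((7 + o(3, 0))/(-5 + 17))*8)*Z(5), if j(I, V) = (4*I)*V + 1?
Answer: -154/15 ≈ -10.267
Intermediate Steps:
j(I, V) = 1 + 4*I*V (j(I, V) = 4*I*V + 1 = 1 + 4*I*V)
Z(E) = (1 - 3*E)/(2*E) (Z(E) = (E + (1 + 4*(-1)*E))/(E + E) = (E + (1 - 4*E))/((2*E)) = (1 - 3*E)*(1/(2*E)) = (1 - 3*E)/(2*E))
(((7 + o(3, 0))/(-5 + 17))*8)*Z(5) = (((7 + 4)/(-5 + 17))*8)*((1/2)*(1 - 3*5)/5) = ((11/12)*8)*((1/2)*(1/5)*(1 - 15)) = ((11*(1/12))*8)*((1/2)*(1/5)*(-14)) = ((11/12)*8)*(-7/5) = (22/3)*(-7/5) = -154/15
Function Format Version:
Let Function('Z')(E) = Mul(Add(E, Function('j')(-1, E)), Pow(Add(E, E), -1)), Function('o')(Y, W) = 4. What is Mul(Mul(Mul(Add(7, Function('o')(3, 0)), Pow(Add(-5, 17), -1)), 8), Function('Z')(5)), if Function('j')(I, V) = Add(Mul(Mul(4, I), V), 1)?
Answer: Rational(-154, 15) ≈ -10.267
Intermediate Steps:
Function('j')(I, V) = Add(1, Mul(4, I, V)) (Function('j')(I, V) = Add(Mul(4, I, V), 1) = Add(1, Mul(4, I, V)))
Function('Z')(E) = Mul(Rational(1, 2), Pow(E, -1), Add(1, Mul(-3, E))) (Function('Z')(E) = Mul(Add(E, Add(1, Mul(4, -1, E))), Pow(Add(E, E), -1)) = Mul(Add(E, Add(1, Mul(-4, E))), Pow(Mul(2, E), -1)) = Mul(Add(1, Mul(-3, E)), Mul(Rational(1, 2), Pow(E, -1))) = Mul(Rational(1, 2), Pow(E, -1), Add(1, Mul(-3, E))))
Mul(Mul(Mul(Add(7, Function('o')(3, 0)), Pow(Add(-5, 17), -1)), 8), Function('Z')(5)) = Mul(Mul(Mul(Add(7, 4), Pow(Add(-5, 17), -1)), 8), Mul(Rational(1, 2), Pow(5, -1), Add(1, Mul(-3, 5)))) = Mul(Mul(Mul(11, Pow(12, -1)), 8), Mul(Rational(1, 2), Rational(1, 5), Add(1, -15))) = Mul(Mul(Mul(11, Rational(1, 12)), 8), Mul(Rational(1, 2), Rational(1, 5), -14)) = Mul(Mul(Rational(11, 12), 8), Rational(-7, 5)) = Mul(Rational(22, 3), Rational(-7, 5)) = Rational(-154, 15)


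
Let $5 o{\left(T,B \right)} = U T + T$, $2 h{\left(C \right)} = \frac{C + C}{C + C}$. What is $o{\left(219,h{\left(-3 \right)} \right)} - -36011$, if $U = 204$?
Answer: $44990$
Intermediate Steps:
$h{\left(C \right)} = \frac{1}{2}$ ($h{\left(C \right)} = \frac{\left(C + C\right) \frac{1}{C + C}}{2} = \frac{2 C \frac{1}{2 C}}{2} = \frac{1}{2} \cdot 1 = \frac{1}{2}$)
$o{\left(T,B \right)} = 41 T$ ($o{\left(T,B \right)} = \frac{204 T + T}{5} = \frac{205 T}{5} = 41 T$)
$o{\left(219,h{\left(-3 \right)} \right)} - -36011 = 41 \cdot 219 - -36011 = 8979 + 36011 = 44990$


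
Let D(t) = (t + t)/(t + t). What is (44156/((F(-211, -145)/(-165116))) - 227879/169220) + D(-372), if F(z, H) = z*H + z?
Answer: -77110091636261/321348780 ≈ -2.3996e+5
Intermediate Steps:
F(z, H) = z + H*z (F(z, H) = H*z + z = z + H*z)
D(t) = 1 (D(t) = (2*t)/((2*t)) = (2*t)*(1/(2*t)) = 1)
(44156/((F(-211, -145)/(-165116))) - 227879/169220) + D(-372) = (44156/((-211*(1 - 145)/(-165116))) - 227879/169220) + 1 = (44156/((-211*(-144)*(-1/165116))) - 227879*1/169220) + 1 = (44156/((30384*(-1/165116))) - 227879/169220) + 1 = (44156/(-7596/41279) - 227879/169220) + 1 = (44156*(-41279/7596) - 227879/169220) + 1 = (-455678881/1899 - 227879/169220) + 1 = -77110412985041/321348780 + 1 = -77110091636261/321348780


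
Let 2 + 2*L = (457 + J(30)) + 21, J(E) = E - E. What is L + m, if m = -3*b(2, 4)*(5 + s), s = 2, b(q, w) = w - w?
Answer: 238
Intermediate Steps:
b(q, w) = 0
J(E) = 0
L = 238 (L = -1 + ((457 + 0) + 21)/2 = -1 + (457 + 21)/2 = -1 + (½)*478 = -1 + 239 = 238)
m = 0 (m = -0*(5 + 2) = -0*7 = -3*0 = 0)
L + m = 238 + 0 = 238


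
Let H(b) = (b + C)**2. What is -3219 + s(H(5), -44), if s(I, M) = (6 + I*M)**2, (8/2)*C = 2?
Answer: 1752406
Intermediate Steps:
C = 1/2 (C = (1/4)*2 = 1/2 ≈ 0.50000)
H(b) = (1/2 + b)**2 (H(b) = (b + 1/2)**2 = (1/2 + b)**2)
-3219 + s(H(5), -44) = -3219 + (6 + ((1 + 2*5)**2/4)*(-44))**2 = -3219 + (6 + ((1 + 10)**2/4)*(-44))**2 = -3219 + (6 + ((1/4)*11**2)*(-44))**2 = -3219 + (6 + ((1/4)*121)*(-44))**2 = -3219 + (6 + (121/4)*(-44))**2 = -3219 + (6 - 1331)**2 = -3219 + (-1325)**2 = -3219 + 1755625 = 1752406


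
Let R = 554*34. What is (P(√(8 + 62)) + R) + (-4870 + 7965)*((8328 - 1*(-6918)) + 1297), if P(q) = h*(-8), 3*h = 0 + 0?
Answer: 51219421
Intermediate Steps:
R = 18836
h = 0 (h = (0 + 0)/3 = (⅓)*0 = 0)
P(q) = 0 (P(q) = 0*(-8) = 0)
(P(√(8 + 62)) + R) + (-4870 + 7965)*((8328 - 1*(-6918)) + 1297) = (0 + 18836) + (-4870 + 7965)*((8328 - 1*(-6918)) + 1297) = 18836 + 3095*((8328 + 6918) + 1297) = 18836 + 3095*(15246 + 1297) = 18836 + 3095*16543 = 18836 + 51200585 = 51219421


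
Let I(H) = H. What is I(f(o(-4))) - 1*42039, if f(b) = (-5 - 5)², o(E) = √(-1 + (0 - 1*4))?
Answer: -41939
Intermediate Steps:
o(E) = I*√5 (o(E) = √(-1 + (0 - 4)) = √(-1 - 4) = √(-5) = I*√5)
f(b) = 100 (f(b) = (-10)² = 100)
I(f(o(-4))) - 1*42039 = 100 - 1*42039 = 100 - 42039 = -41939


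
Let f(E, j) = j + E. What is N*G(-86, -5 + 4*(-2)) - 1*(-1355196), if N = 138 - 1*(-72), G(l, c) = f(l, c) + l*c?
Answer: 1569186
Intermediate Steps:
f(E, j) = E + j
G(l, c) = c + l + c*l (G(l, c) = (l + c) + l*c = (c + l) + c*l = c + l + c*l)
N = 210 (N = 138 + 72 = 210)
N*G(-86, -5 + 4*(-2)) - 1*(-1355196) = 210*((-5 + 4*(-2)) - 86 + (-5 + 4*(-2))*(-86)) - 1*(-1355196) = 210*((-5 - 8) - 86 + (-5 - 8)*(-86)) + 1355196 = 210*(-13 - 86 - 13*(-86)) + 1355196 = 210*(-13 - 86 + 1118) + 1355196 = 210*1019 + 1355196 = 213990 + 1355196 = 1569186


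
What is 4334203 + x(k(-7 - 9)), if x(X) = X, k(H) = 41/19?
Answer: 82349898/19 ≈ 4.3342e+6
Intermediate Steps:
k(H) = 41/19 (k(H) = 41*(1/19) = 41/19)
4334203 + x(k(-7 - 9)) = 4334203 + 41/19 = 82349898/19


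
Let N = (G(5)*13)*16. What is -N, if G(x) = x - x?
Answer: 0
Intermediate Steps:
G(x) = 0
N = 0 (N = (0*13)*16 = 0*16 = 0)
-N = -1*0 = 0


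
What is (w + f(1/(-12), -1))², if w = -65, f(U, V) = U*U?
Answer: 87590881/20736 ≈ 4224.1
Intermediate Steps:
f(U, V) = U²
(w + f(1/(-12), -1))² = (-65 + (1/(-12))²)² = (-65 + (-1/12)²)² = (-65 + 1/144)² = (-9359/144)² = 87590881/20736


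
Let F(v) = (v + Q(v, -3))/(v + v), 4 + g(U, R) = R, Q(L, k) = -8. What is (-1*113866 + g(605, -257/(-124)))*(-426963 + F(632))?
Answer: 238127710167837/4898 ≈ 4.8617e+10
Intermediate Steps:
g(U, R) = -4 + R
F(v) = (-8 + v)/(2*v) (F(v) = (v - 8)/(v + v) = (-8 + v)/((2*v)) = (-8 + v)*(1/(2*v)) = (-8 + v)/(2*v))
(-1*113866 + g(605, -257/(-124)))*(-426963 + F(632)) = (-1*113866 + (-4 - 257/(-124)))*(-426963 + (1/2)*(-8 + 632)/632) = (-113866 + (-4 - 257*(-1/124)))*(-426963 + (1/2)*(1/632)*624) = (-113866 + (-4 + 257/124))*(-426963 + 39/79) = (-113866 - 239/124)*(-33730038/79) = -14119623/124*(-33730038/79) = 238127710167837/4898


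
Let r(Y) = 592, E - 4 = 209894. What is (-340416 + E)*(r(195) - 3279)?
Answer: 350701866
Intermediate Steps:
E = 209898 (E = 4 + 209894 = 209898)
(-340416 + E)*(r(195) - 3279) = (-340416 + 209898)*(592 - 3279) = -130518*(-2687) = 350701866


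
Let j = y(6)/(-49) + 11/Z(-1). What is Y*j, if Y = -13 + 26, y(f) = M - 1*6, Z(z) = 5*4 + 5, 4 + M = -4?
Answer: 1651/175 ≈ 9.4343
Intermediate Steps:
M = -8 (M = -4 - 4 = -8)
Z(z) = 25 (Z(z) = 20 + 5 = 25)
y(f) = -14 (y(f) = -8 - 1*6 = -8 - 6 = -14)
Y = 13
j = 127/175 (j = -14/(-49) + 11/25 = -14*(-1/49) + 11*(1/25) = 2/7 + 11/25 = 127/175 ≈ 0.72571)
Y*j = 13*(127/175) = 1651/175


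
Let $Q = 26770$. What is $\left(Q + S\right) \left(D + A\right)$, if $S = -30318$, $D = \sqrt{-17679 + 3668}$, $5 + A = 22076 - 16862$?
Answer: $-18481532 - 3548 i \sqrt{14011} \approx -1.8482 \cdot 10^{7} - 4.1997 \cdot 10^{5} i$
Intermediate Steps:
$A = 5209$ ($A = -5 + \left(22076 - 16862\right) = -5 + 5214 = 5209$)
$D = i \sqrt{14011}$ ($D = \sqrt{-14011} = i \sqrt{14011} \approx 118.37 i$)
$\left(Q + S\right) \left(D + A\right) = \left(26770 - 30318\right) \left(i \sqrt{14011} + 5209\right) = - 3548 \left(5209 + i \sqrt{14011}\right) = -18481532 - 3548 i \sqrt{14011}$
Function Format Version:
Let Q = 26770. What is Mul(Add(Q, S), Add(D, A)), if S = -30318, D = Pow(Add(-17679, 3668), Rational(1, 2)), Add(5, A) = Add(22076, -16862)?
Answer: Add(-18481532, Mul(-3548, I, Pow(14011, Rational(1, 2)))) ≈ Add(-1.8482e+7, Mul(-4.1997e+5, I))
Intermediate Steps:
A = 5209 (A = Add(-5, Add(22076, -16862)) = Add(-5, 5214) = 5209)
D = Mul(I, Pow(14011, Rational(1, 2))) (D = Pow(-14011, Rational(1, 2)) = Mul(I, Pow(14011, Rational(1, 2))) ≈ Mul(118.37, I))
Mul(Add(Q, S), Add(D, A)) = Mul(Add(26770, -30318), Add(Mul(I, Pow(14011, Rational(1, 2))), 5209)) = Mul(-3548, Add(5209, Mul(I, Pow(14011, Rational(1, 2))))) = Add(-18481532, Mul(-3548, I, Pow(14011, Rational(1, 2))))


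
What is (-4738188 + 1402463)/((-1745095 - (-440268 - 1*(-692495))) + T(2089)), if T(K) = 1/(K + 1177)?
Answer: 10894477850/6523253651 ≈ 1.6701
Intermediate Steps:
T(K) = 1/(1177 + K)
(-4738188 + 1402463)/((-1745095 - (-440268 - 1*(-692495))) + T(2089)) = (-4738188 + 1402463)/((-1745095 - (-440268 - 1*(-692495))) + 1/(1177 + 2089)) = -3335725/((-1745095 - (-440268 + 692495)) + 1/3266) = -3335725/((-1745095 - 1*252227) + 1/3266) = -3335725/((-1745095 - 252227) + 1/3266) = -3335725/(-1997322 + 1/3266) = -3335725/(-6523253651/3266) = -3335725*(-3266/6523253651) = 10894477850/6523253651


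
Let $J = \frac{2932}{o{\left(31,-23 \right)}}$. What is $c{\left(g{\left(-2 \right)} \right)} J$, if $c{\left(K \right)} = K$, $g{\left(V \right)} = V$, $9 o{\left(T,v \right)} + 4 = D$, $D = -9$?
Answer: $\frac{52776}{13} \approx 4059.7$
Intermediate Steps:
$o{\left(T,v \right)} = - \frac{13}{9}$ ($o{\left(T,v \right)} = - \frac{4}{9} + \frac{1}{9} \left(-9\right) = - \frac{4}{9} - 1 = - \frac{13}{9}$)
$J = - \frac{26388}{13}$ ($J = \frac{2932}{- \frac{13}{9}} = 2932 \left(- \frac{9}{13}\right) = - \frac{26388}{13} \approx -2029.8$)
$c{\left(g{\left(-2 \right)} \right)} J = \left(-2\right) \left(- \frac{26388}{13}\right) = \frac{52776}{13}$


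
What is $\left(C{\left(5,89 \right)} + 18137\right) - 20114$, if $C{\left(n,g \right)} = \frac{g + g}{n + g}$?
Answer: $- \frac{92830}{47} \approx -1975.1$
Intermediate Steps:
$C{\left(n,g \right)} = \frac{2 g}{g + n}$
$\left(C{\left(5,89 \right)} + 18137\right) - 20114 = \left(2 \cdot 89 \frac{1}{89 + 5} + 18137\right) - 20114 = \left(2 \cdot 89 \cdot \frac{1}{94} + 18137\right) - 20114 = \left(\frac{89}{47} + 18137\right) - 20114 = \frac{852528}{47} - 20114 = - \frac{92830}{47}$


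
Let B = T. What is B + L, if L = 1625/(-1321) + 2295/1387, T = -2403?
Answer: -4402063661/1832227 ≈ -2402.6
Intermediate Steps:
B = -2403
L = 777820/1832227 (L = 1625*(-1/1321) + 2295*(1/1387) = -1625/1321 + 2295/1387 = 777820/1832227 ≈ 0.42452)
B + L = -2403 + 777820/1832227 = -4402063661/1832227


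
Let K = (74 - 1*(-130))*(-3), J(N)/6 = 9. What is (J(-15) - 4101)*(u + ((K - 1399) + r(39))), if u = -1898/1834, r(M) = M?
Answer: 7322127831/917 ≈ 7.9849e+6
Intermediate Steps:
J(N) = 54 (J(N) = 6*9 = 54)
u = -949/917 (u = -1898*1/1834 = -949/917 ≈ -1.0349)
K = -612 (K = (74 + 130)*(-3) = 204*(-3) = -612)
(J(-15) - 4101)*(u + ((K - 1399) + r(39))) = (54 - 4101)*(-949/917 + ((-612 - 1399) + 39)) = -4047*(-949/917 + (-2011 + 39)) = -4047*(-949/917 - 1972) = -4047*(-1809273/917) = 7322127831/917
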